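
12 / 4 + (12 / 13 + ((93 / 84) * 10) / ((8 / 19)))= 43997 / 1456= 30.22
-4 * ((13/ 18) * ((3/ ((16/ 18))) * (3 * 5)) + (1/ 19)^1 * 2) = -11147/ 76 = -146.67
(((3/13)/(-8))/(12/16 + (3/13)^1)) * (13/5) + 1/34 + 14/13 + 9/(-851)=958493/940355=1.02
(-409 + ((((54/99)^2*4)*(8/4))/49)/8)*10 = -24249250/5929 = -4089.94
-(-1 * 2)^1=2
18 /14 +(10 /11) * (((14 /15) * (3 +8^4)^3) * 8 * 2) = 215978146089961 /231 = 934970329393.77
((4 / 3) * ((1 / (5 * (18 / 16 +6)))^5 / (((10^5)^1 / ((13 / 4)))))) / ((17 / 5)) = 13312 / 59934169740234375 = 0.00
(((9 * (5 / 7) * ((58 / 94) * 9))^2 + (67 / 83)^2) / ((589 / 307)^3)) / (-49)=-3.68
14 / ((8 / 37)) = 259 / 4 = 64.75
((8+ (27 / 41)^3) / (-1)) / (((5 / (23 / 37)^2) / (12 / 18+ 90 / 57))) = -38667005312 / 26890561965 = -1.44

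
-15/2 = -7.50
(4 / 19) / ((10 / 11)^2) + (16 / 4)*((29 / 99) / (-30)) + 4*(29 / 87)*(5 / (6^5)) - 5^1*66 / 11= -907567643 / 30472200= -29.78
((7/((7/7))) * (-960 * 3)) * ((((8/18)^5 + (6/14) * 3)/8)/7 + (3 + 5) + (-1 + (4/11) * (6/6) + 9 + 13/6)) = -374040.01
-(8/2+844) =-848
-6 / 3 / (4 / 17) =-17 / 2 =-8.50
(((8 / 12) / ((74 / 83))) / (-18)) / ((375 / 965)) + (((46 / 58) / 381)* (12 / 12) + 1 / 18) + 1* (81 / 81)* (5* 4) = 19.95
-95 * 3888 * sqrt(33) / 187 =-369360 * sqrt(33) / 187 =-11346.59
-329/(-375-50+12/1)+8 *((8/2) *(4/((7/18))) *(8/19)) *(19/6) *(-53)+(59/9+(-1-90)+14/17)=-23342.25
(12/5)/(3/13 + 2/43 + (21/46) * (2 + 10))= 154284/369995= 0.42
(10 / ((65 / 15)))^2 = 900 / 169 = 5.33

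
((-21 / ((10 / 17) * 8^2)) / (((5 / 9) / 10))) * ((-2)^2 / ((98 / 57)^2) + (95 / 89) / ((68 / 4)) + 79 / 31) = -12053964213 / 302827840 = -39.80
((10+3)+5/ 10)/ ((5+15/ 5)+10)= 3/ 4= 0.75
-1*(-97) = 97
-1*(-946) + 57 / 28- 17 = 26069 / 28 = 931.04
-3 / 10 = -0.30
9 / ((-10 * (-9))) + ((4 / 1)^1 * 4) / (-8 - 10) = -71 / 90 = -0.79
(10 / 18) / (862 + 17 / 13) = 65 / 101007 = 0.00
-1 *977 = -977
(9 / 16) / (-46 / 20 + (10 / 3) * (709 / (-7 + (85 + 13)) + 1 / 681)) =8366085 / 352128008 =0.02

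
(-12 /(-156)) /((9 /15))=5 /39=0.13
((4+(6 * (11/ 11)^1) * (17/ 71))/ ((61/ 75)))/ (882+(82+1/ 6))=34740/ 5010967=0.01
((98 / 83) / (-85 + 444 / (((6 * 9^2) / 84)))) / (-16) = 1323 / 148072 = 0.01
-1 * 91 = -91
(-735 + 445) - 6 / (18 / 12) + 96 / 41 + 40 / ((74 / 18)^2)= -16237662 / 56129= -289.29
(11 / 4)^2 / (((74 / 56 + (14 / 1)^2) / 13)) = 847 / 1700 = 0.50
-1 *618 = -618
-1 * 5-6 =-11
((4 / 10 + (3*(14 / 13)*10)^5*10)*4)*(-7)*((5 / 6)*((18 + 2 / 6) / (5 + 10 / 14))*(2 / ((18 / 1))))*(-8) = 704425741280507708 / 30074733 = 23422510227.46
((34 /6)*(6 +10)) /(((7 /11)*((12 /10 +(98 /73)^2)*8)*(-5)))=-996523 /839937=-1.19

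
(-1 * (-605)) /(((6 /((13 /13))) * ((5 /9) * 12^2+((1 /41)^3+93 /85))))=3544262425 /2850435228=1.24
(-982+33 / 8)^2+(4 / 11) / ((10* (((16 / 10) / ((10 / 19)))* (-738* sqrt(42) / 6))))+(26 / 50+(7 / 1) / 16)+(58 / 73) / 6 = 335066708183 / 350400 - 5* sqrt(42) / 2159388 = 956240.61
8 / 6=4 / 3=1.33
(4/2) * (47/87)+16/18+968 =253162/261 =969.97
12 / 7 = 1.71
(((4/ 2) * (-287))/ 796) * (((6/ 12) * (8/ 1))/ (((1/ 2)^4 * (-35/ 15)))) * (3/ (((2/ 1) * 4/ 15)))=22140/ 199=111.26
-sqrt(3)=-1.73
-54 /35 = -1.54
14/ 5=2.80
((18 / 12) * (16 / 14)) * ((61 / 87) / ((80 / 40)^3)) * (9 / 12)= 183 / 1624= 0.11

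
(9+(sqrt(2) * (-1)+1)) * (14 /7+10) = 120- 12 * sqrt(2) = 103.03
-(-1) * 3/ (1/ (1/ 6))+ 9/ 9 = 3/ 2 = 1.50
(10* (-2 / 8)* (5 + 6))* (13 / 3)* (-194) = 69355 / 3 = 23118.33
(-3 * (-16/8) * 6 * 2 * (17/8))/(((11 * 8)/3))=459/88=5.22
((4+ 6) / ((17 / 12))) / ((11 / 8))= 960 / 187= 5.13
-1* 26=-26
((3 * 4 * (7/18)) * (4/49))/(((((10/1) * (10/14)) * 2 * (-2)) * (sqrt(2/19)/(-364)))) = 182 * sqrt(38)/75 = 14.96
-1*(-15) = 15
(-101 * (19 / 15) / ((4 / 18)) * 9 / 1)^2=2684586969 / 100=26845869.69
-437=-437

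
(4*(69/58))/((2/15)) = 1035/29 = 35.69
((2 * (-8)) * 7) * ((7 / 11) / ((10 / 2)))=-784 / 55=-14.25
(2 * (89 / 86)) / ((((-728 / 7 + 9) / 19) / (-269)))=23941 / 215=111.35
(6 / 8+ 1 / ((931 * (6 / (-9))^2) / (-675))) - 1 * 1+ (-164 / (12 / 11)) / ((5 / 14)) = -11809213 / 27930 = -422.81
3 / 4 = 0.75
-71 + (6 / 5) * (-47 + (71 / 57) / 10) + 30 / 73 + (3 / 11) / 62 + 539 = 9747018191 / 23648350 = 412.16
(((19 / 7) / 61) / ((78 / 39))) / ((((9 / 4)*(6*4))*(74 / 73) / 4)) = 1387 / 853146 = 0.00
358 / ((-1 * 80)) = -179 / 40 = -4.48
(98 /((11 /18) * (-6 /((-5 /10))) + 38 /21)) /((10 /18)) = 3087 /160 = 19.29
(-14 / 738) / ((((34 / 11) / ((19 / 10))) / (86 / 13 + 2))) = -40964 / 407745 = -0.10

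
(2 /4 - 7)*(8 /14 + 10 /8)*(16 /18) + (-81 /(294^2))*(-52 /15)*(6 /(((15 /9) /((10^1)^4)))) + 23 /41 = 31596146 /295323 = 106.99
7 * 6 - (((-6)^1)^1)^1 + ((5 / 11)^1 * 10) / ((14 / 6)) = 49.95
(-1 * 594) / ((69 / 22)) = -4356 / 23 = -189.39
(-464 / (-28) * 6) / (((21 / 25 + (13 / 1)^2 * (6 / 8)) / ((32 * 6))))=4454400 / 29771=149.62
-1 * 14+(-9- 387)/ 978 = -2348/ 163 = -14.40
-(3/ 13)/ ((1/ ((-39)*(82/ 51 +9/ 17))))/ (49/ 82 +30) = 26814/ 42653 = 0.63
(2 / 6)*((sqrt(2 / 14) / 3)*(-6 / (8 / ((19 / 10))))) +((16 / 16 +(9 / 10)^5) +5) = 659049 / 100000 - 19*sqrt(7) / 840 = 6.53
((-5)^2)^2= 625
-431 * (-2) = 862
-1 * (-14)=14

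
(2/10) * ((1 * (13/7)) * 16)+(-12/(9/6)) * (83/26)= -8916/455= -19.60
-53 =-53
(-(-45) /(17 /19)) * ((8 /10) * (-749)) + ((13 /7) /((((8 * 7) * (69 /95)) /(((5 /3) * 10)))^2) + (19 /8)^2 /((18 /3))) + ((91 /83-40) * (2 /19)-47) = -1522411627068562555 /50434230075264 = -30186.08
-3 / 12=-1 / 4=-0.25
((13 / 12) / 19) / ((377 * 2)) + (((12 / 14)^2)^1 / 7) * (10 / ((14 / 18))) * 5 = 214231201 / 31750824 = 6.75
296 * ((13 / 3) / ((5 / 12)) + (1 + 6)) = 25752 / 5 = 5150.40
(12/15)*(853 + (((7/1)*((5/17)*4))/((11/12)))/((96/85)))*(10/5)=75764/55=1377.53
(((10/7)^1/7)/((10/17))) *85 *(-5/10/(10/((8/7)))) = -578/343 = -1.69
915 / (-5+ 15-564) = -915 / 554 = -1.65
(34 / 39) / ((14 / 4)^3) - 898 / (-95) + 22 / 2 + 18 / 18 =21.47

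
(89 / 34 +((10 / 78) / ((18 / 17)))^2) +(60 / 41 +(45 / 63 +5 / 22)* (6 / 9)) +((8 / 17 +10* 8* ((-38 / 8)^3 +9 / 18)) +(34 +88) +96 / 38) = -1055793330041986 / 125629414911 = -8404.03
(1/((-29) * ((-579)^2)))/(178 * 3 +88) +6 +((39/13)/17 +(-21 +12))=-290259703601/102800311686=-2.82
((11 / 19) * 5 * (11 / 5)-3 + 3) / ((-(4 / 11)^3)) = -161051 / 1216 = -132.44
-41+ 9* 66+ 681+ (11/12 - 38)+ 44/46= 330613/276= 1197.87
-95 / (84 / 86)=-4085 / 42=-97.26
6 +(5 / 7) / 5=43 / 7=6.14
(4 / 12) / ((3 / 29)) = 29 / 9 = 3.22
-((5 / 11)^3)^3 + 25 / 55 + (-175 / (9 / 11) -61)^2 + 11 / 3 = 14433020809167023 / 190993762971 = 75568.02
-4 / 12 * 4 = -1.33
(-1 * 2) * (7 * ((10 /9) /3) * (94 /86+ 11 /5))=-17.07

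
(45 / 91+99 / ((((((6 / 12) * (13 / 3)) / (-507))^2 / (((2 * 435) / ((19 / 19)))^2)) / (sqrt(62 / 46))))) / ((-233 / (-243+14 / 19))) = 207135 / 402857+18886278499030800 * sqrt(713) / 101821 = 4952834275272.76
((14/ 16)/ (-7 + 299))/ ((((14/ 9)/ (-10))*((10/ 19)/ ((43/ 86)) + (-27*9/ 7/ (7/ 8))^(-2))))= -100973790/ 5520868747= -0.02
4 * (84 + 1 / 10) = 1682 / 5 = 336.40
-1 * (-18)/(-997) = -18/997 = -0.02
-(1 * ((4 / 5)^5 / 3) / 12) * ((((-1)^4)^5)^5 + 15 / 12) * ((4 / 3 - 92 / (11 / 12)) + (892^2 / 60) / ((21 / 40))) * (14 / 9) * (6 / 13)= -892722176 / 2413125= -369.94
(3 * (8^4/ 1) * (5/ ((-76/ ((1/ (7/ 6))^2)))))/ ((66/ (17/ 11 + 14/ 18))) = -2355200/ 112651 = -20.91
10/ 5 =2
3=3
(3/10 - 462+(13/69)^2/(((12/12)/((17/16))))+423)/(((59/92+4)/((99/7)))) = -161982601/1374940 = -117.81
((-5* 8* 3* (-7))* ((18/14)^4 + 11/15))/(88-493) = -998608/138915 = -7.19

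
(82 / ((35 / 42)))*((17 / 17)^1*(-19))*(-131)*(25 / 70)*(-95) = -58167930 / 7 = -8309704.29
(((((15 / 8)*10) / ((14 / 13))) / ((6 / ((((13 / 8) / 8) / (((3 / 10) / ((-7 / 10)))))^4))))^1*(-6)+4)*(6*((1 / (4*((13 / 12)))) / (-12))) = -11311677149 / 31406948352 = -0.36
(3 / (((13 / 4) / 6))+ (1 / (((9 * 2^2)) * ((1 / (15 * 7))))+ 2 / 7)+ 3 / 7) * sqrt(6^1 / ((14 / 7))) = 10013 * sqrt(3) / 1092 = 15.88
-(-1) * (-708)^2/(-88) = -62658/11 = -5696.18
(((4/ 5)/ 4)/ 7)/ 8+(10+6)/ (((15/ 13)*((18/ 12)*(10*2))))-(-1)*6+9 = 194869/ 12600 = 15.47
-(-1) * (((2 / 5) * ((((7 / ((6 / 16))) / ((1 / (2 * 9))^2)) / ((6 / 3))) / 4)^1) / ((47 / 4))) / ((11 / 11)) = 25.74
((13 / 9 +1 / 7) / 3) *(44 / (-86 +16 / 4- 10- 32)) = -1100 / 5859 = -0.19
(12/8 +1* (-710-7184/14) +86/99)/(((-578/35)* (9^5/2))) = 497645/198758934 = 0.00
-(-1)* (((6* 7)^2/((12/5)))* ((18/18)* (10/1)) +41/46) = 338141/46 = 7350.89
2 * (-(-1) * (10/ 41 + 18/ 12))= 143/ 41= 3.49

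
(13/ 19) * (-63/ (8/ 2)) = -819/ 76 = -10.78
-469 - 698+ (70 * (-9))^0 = -1166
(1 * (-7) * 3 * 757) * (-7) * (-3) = -333837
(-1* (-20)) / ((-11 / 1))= -20 / 11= -1.82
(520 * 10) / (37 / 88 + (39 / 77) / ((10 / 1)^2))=80080000 / 6553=12220.36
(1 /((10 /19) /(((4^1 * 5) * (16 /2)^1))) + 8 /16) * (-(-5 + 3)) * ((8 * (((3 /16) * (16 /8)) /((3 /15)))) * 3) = 27405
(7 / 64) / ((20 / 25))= 35 / 256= 0.14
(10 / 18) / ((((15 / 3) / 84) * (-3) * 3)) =-28 / 27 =-1.04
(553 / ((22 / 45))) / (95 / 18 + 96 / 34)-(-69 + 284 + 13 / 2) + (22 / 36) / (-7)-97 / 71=-10164060334 / 121974237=-83.33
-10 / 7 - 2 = -24 / 7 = -3.43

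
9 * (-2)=-18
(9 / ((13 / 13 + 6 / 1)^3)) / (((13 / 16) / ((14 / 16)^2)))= 9 / 364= 0.02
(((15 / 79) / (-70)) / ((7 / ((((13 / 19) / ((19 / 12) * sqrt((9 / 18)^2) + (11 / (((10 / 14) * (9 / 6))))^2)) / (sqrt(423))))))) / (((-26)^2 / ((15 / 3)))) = -1125 * sqrt(47) / 8590117430167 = -0.00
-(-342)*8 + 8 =2744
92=92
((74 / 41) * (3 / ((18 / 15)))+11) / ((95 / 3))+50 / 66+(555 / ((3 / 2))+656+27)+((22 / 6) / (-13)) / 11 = 1761557177 / 1670955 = 1054.22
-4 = -4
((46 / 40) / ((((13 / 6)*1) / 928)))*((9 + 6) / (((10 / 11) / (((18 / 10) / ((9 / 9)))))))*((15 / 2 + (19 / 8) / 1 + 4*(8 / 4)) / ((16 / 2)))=32686.34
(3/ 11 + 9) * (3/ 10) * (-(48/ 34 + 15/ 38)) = -10503/ 2090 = -5.03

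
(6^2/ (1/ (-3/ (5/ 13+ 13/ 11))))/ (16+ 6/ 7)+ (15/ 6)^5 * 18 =827757/ 472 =1753.72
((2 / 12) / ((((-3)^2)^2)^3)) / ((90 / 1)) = 1 / 286978140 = 0.00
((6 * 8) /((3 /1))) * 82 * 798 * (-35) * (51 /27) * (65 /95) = -142076480 /3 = -47358826.67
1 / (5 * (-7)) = -1 / 35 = -0.03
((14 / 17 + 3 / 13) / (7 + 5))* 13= 233 / 204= 1.14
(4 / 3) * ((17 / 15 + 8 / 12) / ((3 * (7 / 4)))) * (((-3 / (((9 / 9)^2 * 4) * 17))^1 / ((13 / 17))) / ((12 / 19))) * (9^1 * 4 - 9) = -513 / 455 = -1.13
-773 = -773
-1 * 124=-124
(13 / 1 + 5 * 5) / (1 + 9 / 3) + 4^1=27 / 2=13.50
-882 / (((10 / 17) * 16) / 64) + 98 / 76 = -1139299 / 190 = -5996.31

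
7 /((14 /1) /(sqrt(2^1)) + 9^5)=413343 /3486784303 - 49 * sqrt(2) /3486784303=0.00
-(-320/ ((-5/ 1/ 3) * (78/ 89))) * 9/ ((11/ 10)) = -256320/ 143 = -1792.45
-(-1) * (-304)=-304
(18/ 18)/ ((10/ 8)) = 4/ 5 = 0.80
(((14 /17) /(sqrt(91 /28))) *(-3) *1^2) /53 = -84 *sqrt(13) /11713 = -0.03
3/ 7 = 0.43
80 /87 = 0.92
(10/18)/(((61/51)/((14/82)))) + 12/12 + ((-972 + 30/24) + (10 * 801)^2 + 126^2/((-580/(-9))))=279204925877887/4351740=64159376.68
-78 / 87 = -26 / 29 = -0.90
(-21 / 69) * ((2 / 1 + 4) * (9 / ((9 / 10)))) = -420 / 23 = -18.26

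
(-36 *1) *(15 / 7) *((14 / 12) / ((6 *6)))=-5 / 2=-2.50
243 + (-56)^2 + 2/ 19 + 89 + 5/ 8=527247/ 152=3468.73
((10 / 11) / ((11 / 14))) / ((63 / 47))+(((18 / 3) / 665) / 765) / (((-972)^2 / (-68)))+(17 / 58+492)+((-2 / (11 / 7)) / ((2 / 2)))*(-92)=1261288999251833 / 2066849336475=610.25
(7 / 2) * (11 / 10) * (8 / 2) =77 / 5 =15.40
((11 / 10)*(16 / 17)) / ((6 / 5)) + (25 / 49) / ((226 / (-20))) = 230878 / 282387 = 0.82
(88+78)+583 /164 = 27807 /164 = 169.55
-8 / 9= -0.89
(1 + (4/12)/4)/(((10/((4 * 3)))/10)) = 13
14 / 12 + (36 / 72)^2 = 1.42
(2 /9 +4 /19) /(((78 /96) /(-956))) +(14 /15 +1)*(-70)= -1432750 /2223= -644.51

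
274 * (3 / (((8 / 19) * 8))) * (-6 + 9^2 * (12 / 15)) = 1147923 / 80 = 14349.04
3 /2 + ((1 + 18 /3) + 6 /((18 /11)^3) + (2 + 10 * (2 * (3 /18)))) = 14777 /972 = 15.20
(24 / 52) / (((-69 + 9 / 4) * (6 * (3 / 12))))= -16 / 3471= -0.00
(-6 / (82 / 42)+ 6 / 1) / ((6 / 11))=220 / 41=5.37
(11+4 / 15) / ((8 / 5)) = 169 / 24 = 7.04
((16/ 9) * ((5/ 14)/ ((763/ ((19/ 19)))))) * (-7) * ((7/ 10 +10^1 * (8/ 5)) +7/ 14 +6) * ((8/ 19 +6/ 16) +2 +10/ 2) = -45820/ 43491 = -1.05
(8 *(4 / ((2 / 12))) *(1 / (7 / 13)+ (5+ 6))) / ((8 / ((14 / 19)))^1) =227.37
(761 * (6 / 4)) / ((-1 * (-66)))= 761 / 44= 17.30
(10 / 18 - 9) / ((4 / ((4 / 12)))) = -19 / 27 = -0.70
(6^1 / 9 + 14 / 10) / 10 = 31 / 150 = 0.21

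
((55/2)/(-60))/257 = -11/6168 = -0.00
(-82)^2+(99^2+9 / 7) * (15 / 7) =1358716 / 49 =27728.90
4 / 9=0.44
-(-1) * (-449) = -449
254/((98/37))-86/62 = 94.51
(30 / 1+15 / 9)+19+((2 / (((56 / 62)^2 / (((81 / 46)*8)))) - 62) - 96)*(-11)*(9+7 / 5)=239630198 / 16905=14175.11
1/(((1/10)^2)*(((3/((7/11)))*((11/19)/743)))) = 9881900/363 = 27222.87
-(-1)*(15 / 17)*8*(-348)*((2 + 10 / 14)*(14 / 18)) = -88160 / 17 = -5185.88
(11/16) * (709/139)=7799/2224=3.51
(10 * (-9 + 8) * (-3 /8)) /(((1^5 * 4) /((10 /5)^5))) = 30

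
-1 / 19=-0.05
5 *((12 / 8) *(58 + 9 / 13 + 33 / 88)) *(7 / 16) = 645015 / 3328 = 193.81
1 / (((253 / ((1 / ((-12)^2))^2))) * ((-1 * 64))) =-1 / 335757312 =-0.00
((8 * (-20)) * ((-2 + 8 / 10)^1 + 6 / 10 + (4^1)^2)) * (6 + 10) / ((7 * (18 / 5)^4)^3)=-2685546875 / 110712378300552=-0.00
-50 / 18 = -25 / 9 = -2.78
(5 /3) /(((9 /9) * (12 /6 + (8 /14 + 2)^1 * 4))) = 35 /258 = 0.14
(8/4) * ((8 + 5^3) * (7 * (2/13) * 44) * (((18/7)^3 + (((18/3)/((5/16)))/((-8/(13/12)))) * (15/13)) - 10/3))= 36713776/273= 134482.70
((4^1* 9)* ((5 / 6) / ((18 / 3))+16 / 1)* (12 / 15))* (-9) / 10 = -10458 / 25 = -418.32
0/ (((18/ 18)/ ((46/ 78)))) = 0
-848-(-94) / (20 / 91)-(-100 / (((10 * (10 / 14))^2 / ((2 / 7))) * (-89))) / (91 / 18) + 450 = 1718073 / 57850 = 29.70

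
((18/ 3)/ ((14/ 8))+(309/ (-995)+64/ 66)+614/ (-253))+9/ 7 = 15576758/ 5286435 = 2.95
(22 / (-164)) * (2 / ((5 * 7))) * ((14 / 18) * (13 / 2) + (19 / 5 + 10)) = -18667 / 129150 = -0.14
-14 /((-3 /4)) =56 /3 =18.67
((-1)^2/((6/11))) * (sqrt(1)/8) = 11/48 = 0.23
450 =450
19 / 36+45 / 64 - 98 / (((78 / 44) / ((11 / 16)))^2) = -1314997 / 97344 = -13.51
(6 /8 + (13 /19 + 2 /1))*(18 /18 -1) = 0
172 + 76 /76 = 173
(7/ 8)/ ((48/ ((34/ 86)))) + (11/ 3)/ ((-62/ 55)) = -553757/ 170624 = -3.25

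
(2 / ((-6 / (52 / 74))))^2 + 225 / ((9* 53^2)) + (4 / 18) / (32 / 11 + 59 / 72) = 12608307541 / 102202411617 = 0.12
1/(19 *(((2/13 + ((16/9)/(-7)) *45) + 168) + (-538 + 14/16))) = -0.00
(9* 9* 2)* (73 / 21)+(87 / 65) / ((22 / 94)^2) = 32349111 / 55055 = 587.58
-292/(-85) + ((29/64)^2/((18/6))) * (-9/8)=9353801/2785280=3.36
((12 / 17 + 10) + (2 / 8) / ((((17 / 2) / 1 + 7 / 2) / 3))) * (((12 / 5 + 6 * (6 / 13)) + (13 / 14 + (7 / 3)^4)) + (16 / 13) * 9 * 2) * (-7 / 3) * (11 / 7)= -137489395241 / 60147360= -2285.88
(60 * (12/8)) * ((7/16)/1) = 315/8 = 39.38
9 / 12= 0.75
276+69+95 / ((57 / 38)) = 408.33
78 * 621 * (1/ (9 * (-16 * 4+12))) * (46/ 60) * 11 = -17457/ 20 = -872.85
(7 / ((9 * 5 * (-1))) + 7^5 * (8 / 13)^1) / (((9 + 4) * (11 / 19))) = 10450741 / 7605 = 1374.19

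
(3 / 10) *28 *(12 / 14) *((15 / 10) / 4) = 27 / 10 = 2.70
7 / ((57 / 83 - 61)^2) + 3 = 75228331 / 25060036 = 3.00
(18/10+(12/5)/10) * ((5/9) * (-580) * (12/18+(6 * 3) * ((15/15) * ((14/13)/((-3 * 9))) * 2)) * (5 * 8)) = 788800/39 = 20225.64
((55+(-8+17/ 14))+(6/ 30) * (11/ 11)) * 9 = 30501/ 70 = 435.73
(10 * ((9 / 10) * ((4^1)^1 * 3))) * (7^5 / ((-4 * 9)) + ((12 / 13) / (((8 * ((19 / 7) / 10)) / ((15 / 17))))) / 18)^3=-10988254207.51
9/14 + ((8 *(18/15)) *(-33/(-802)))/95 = 1725363/2666650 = 0.65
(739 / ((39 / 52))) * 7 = 20692 / 3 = 6897.33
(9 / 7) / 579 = 3 / 1351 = 0.00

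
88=88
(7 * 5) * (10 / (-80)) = -35 / 8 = -4.38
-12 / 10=-6 / 5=-1.20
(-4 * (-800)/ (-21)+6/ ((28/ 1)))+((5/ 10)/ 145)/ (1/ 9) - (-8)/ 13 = -856847/ 5655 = -151.52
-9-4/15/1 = -139/15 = -9.27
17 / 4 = 4.25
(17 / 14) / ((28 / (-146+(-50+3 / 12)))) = -8.49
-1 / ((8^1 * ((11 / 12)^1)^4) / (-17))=44064 / 14641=3.01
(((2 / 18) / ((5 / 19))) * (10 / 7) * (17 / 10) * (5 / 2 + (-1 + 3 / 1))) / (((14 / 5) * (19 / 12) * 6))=17 / 98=0.17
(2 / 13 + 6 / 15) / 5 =36 / 325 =0.11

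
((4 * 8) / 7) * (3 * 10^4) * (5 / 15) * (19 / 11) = 6080000 / 77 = 78961.04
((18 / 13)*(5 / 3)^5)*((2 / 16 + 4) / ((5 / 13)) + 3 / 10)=30625 / 156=196.31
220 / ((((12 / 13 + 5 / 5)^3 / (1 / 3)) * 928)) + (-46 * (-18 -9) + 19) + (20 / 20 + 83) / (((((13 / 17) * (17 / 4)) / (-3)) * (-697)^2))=17321561022674339 / 13736249475000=1261.01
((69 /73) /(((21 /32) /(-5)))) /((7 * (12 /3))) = -920 /3577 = -0.26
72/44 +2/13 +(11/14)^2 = 67479/28028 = 2.41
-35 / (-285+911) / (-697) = 35 / 436322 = 0.00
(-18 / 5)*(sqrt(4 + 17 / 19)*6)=-108*sqrt(1767) / 95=-47.79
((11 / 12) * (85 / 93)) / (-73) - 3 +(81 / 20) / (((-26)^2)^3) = -378945436190593 / 125833752195840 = -3.01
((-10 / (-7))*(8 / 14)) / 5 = 8 / 49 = 0.16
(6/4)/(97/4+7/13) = 78/1289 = 0.06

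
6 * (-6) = -36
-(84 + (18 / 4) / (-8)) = -1335 / 16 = -83.44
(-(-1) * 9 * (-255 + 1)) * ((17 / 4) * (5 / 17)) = -5715 / 2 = -2857.50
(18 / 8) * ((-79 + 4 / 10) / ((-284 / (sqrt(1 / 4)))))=3537 / 11360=0.31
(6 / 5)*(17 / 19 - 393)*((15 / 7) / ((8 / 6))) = -756.20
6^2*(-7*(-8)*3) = 6048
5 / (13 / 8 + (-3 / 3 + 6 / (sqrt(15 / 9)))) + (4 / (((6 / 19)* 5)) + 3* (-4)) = -978754 / 101805 + 1920* sqrt(15) / 6787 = -8.52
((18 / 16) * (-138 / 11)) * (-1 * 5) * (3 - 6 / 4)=9315 / 88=105.85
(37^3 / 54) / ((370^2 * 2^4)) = 37 / 86400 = 0.00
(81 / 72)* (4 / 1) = 9 / 2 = 4.50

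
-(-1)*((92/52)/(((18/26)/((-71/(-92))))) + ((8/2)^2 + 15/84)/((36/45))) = 22.20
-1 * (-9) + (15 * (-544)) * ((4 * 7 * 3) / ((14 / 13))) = -636471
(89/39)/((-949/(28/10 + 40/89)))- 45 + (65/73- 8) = -3214862/61685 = -52.12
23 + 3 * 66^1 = 221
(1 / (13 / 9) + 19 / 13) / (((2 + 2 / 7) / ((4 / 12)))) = 49 / 156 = 0.31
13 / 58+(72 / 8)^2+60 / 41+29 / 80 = 7899721 / 95120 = 83.05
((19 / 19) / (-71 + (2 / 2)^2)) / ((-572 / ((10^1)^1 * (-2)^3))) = -2 / 1001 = -0.00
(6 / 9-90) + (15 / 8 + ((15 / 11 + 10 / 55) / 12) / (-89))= -684985 / 7832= -87.46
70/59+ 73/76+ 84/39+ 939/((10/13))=357038737/291460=1225.00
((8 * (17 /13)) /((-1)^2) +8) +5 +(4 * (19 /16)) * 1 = 1467 /52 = 28.21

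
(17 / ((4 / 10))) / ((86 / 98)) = 4165 / 86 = 48.43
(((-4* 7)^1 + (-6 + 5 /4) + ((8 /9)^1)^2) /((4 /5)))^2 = 2680650625 /1679616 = 1595.99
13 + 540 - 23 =530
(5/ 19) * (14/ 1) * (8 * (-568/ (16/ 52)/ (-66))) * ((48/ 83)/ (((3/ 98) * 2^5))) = 25327120/ 52041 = 486.68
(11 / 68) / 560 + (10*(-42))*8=-127948789 / 38080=-3360.00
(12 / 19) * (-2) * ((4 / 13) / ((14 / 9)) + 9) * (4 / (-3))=26784 / 1729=15.49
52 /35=1.49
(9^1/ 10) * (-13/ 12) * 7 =-273/ 40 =-6.82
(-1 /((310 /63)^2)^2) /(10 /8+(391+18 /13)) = -68262831 /15752959457500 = -0.00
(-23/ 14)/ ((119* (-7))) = 0.00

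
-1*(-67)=67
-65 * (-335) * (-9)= -195975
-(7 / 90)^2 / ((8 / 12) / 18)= -49 / 300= -0.16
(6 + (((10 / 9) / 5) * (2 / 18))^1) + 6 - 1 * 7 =407 / 81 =5.02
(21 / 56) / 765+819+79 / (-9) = 4958563 / 6120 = 810.22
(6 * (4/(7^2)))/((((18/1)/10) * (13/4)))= 160/1911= 0.08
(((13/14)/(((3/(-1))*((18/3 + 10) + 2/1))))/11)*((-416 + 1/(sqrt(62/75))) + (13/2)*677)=-103597/16632 - 65*sqrt(186)/515592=-6.23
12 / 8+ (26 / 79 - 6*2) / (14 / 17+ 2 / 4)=-7.32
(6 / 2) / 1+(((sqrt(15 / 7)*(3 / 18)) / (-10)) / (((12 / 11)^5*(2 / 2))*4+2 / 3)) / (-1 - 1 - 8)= 3.00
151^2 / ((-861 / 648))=-4925016 / 287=-17160.33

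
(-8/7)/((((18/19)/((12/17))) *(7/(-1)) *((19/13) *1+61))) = 988/507297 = 0.00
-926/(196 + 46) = -3.83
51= 51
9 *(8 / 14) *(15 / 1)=540 / 7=77.14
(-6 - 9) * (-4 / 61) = 60 / 61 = 0.98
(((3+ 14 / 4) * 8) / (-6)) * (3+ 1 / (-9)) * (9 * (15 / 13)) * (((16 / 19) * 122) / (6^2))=-126880 / 171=-741.99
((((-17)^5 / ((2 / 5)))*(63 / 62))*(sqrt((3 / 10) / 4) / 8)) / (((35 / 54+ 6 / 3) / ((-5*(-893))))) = -10783764220005*sqrt(30) / 283712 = -208186855.62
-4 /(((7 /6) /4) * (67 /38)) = -3648 /469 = -7.78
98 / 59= 1.66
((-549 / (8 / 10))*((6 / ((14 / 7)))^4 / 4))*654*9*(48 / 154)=-1963084005 / 77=-25494597.47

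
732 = 732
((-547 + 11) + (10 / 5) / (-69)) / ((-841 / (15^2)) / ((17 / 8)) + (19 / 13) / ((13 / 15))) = 7969558350 / 1078861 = 7387.01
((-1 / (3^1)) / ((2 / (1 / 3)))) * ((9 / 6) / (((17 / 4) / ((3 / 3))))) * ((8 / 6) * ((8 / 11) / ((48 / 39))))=-26 / 1683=-0.02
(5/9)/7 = 5/63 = 0.08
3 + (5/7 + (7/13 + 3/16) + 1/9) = 59641/13104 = 4.55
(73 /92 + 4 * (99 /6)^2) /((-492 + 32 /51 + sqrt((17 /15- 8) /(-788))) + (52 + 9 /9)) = -112603519616595 /45295086334457- 86926287 * sqrt(304365) /90590172668914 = -2.49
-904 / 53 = -17.06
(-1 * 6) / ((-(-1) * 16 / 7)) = -21 / 8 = -2.62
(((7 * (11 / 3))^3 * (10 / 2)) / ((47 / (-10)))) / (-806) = 11413325 / 511407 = 22.32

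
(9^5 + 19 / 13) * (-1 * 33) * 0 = 0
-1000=-1000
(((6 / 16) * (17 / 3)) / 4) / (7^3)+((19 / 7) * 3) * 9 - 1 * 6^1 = 738545 / 10976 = 67.29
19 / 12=1.58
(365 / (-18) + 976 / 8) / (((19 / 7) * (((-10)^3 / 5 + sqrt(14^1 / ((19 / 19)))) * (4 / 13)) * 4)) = -4165525 / 27350424- 166621 * sqrt(14) / 218803392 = -0.16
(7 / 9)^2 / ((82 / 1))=49 / 6642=0.01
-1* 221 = -221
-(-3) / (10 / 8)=12 / 5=2.40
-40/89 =-0.45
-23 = -23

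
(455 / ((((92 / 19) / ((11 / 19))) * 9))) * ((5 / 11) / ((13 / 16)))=700 / 207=3.38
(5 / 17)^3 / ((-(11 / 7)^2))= -6125 / 594473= -0.01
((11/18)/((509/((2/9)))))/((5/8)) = 88/206145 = 0.00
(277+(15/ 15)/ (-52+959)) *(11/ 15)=552728/ 2721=203.13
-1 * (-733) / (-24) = -733 / 24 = -30.54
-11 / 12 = -0.92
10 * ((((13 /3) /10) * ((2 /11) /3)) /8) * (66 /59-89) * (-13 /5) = 175253 /23364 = 7.50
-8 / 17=-0.47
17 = 17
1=1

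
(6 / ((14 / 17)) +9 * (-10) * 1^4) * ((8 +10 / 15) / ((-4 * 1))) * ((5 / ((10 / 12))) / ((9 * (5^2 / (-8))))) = -20072 / 525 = -38.23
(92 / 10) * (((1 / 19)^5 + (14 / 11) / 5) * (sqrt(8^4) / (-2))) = -51027529152 / 680927225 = -74.94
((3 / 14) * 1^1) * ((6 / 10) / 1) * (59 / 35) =531 / 2450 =0.22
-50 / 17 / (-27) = 50 / 459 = 0.11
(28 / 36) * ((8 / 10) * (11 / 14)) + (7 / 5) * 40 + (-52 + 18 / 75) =4.73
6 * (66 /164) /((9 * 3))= 11 /123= 0.09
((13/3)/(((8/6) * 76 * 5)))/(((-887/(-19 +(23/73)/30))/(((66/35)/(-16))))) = -849563/39368608000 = -0.00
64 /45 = 1.42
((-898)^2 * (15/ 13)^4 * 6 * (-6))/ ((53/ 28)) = -41150796120000/ 1513733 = -27184976.56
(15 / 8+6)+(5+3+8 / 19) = 2477 / 152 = 16.30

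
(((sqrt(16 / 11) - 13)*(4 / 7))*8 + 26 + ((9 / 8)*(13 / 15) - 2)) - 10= -12447 / 280 + 128*sqrt(11) / 77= -38.94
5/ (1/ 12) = 60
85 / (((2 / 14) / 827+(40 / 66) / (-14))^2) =3102086506365 / 67848169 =45721.01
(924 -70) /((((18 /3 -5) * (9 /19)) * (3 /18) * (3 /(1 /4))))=8113 /9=901.44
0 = 0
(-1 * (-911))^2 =829921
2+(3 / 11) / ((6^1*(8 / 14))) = 183 / 88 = 2.08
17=17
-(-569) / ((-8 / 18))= -5121 / 4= -1280.25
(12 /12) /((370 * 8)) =1 /2960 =0.00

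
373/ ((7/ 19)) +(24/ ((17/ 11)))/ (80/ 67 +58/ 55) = 167516479/ 164339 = 1019.33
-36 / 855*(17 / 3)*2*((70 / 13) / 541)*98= -186592 / 400881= -0.47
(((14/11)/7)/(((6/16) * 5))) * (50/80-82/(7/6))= -7802/1155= -6.75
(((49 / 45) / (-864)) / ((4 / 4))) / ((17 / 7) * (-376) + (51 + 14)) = 343 / 230830560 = 0.00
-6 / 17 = -0.35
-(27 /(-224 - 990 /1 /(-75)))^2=-18225 /1110916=-0.02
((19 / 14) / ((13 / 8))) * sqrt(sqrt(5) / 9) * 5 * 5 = 1900 * 5^(1 / 4) / 273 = 10.41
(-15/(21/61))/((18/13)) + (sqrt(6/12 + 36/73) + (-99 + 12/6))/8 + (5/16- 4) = -47659/1008 + sqrt(21170)/1168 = -47.16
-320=-320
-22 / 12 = -11 / 6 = -1.83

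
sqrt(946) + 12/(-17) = -12/17 + sqrt(946) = 30.05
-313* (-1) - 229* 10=-1977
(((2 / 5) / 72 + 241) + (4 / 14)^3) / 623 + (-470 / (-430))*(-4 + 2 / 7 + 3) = -651403811 / 1653952860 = -0.39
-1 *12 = -12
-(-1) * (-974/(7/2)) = -1948/7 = -278.29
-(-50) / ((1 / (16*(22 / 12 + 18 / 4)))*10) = 1520 / 3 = 506.67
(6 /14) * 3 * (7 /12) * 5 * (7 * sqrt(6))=105 * sqrt(6) /4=64.30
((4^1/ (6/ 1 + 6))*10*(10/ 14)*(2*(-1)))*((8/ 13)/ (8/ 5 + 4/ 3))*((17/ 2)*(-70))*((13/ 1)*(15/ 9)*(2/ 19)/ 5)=170000/ 627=271.13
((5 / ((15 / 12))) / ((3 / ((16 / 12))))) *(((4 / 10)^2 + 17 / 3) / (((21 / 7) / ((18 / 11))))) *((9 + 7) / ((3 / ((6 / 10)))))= 223744 / 12375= 18.08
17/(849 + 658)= 17/1507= 0.01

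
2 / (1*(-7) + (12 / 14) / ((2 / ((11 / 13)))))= -91 / 302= -0.30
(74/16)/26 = 37/208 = 0.18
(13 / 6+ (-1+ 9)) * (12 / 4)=61 / 2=30.50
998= 998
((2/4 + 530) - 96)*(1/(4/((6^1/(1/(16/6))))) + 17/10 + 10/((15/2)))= 183359/60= 3055.98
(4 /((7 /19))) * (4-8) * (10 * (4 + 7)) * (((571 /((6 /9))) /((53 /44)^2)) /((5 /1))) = -11089934592 /19663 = -564000.13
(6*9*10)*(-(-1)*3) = 1620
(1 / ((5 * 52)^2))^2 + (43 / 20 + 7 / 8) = 13823524001 / 4569760000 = 3.03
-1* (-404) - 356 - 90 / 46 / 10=2199 / 46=47.80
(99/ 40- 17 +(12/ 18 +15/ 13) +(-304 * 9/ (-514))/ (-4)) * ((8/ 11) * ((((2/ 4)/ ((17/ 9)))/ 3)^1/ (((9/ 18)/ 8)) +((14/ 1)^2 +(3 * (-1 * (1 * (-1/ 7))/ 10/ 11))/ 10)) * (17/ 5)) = -145408796900753/ 21223702500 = -6851.25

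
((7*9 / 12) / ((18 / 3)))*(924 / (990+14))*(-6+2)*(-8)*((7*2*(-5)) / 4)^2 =1980825 / 251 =7891.73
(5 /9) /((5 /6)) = 2 /3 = 0.67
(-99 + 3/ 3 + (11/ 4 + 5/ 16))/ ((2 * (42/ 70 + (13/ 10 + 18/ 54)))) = -22785/ 1072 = -21.25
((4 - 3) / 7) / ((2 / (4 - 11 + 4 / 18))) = -61 / 126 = -0.48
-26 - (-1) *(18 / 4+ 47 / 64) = -1329 / 64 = -20.77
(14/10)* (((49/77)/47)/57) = 49/147345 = 0.00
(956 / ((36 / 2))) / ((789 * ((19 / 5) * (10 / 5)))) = 1195 / 134919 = 0.01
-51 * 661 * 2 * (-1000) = 67422000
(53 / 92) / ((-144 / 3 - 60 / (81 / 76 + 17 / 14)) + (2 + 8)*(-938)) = -64289 / 1055063728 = -0.00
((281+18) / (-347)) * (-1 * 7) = 2093 / 347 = 6.03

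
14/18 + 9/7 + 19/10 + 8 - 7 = 3127/630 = 4.96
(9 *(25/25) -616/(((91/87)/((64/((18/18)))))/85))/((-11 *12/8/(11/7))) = 3966526/13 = 305117.38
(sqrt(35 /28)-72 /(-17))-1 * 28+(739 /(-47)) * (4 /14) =-158042 /5593+sqrt(5) /2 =-27.14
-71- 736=-807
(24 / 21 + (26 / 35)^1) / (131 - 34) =66 / 3395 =0.02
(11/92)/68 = 11/6256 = 0.00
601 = 601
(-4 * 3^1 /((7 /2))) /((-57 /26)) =208 /133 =1.56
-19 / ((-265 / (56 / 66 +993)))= 623143 / 8745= 71.26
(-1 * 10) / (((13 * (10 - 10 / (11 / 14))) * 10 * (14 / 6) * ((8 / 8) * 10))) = 11 / 9100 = 0.00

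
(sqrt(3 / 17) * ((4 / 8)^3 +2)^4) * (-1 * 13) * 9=-574821 * sqrt(51) / 4096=-1002.21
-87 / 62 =-1.40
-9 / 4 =-2.25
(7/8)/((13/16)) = 14/13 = 1.08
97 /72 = 1.35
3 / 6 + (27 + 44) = 143 / 2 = 71.50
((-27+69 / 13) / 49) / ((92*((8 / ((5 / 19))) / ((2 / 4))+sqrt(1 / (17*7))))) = -1821720 / 23017723547+3525*sqrt(119) / 322248129658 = -0.00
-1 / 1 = -1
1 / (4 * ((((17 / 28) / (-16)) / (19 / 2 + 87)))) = -10808 / 17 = -635.76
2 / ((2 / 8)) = 8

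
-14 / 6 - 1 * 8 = -31 / 3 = -10.33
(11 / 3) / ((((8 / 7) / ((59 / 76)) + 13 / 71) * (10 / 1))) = 322553 / 1456110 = 0.22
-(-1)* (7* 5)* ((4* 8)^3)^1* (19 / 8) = 2723840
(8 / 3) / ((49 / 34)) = 272 / 147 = 1.85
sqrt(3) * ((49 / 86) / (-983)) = -49 * sqrt(3) / 84538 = -0.00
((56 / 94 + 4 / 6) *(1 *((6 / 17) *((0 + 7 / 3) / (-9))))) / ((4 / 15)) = -3115 / 7191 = -0.43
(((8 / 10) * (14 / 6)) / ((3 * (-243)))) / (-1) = 28 / 10935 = 0.00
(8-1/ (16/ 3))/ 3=125/ 48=2.60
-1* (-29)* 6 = 174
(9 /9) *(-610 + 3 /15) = -3049 /5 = -609.80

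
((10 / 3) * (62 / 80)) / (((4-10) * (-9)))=31 / 648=0.05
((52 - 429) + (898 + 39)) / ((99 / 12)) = 2240 / 33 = 67.88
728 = 728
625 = 625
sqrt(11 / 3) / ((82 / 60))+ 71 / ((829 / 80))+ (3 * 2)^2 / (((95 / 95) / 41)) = 1484.25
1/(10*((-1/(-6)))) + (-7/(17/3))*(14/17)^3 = -37557/417605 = -0.09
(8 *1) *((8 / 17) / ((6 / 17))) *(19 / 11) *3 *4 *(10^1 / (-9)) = -245.66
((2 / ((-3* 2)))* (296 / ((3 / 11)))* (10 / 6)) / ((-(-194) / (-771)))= 2091980 / 873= 2396.31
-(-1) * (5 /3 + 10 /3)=5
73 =73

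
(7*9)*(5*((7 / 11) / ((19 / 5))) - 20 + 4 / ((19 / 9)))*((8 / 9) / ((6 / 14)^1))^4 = -27605430272 / 1371249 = -20131.60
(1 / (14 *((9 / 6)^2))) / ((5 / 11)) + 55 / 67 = 18799 / 21105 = 0.89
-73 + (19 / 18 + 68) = -71 / 18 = -3.94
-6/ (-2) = 3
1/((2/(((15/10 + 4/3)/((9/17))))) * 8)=0.33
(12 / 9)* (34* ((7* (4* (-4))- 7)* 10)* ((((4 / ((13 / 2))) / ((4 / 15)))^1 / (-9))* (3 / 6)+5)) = -30749600 / 117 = -262817.09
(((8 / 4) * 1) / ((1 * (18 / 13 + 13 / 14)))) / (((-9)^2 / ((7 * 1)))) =2548 / 34101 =0.07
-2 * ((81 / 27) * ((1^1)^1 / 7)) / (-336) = 1 / 392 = 0.00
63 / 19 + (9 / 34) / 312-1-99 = -6495575 / 67184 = -96.68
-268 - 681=-949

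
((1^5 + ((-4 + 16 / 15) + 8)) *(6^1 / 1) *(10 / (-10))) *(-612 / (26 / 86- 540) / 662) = -2394756 / 38407585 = -0.06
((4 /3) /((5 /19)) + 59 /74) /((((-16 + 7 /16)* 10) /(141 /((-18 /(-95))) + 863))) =-125532574 /2072925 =-60.56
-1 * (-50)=50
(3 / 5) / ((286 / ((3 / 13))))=9 / 18590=0.00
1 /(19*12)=1 /228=0.00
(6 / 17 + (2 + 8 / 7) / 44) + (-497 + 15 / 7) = -117675 / 238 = -494.43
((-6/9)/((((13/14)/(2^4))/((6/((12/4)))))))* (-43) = 38528/39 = 987.90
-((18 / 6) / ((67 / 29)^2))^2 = -6365529 / 20151121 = -0.32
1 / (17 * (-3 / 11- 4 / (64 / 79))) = -176 / 15589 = -0.01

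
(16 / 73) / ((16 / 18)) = 18 / 73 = 0.25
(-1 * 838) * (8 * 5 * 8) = -268160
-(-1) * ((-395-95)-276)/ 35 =-766/ 35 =-21.89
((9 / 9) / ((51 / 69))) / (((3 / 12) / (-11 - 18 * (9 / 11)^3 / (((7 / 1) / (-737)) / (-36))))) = -2912681452 / 14399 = -202283.59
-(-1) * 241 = 241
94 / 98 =47 / 49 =0.96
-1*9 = -9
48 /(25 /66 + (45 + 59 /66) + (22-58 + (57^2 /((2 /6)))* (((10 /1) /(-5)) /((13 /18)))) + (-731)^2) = 429 /4534705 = 0.00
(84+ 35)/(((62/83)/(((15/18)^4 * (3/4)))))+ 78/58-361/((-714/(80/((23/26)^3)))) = 528093594069137/4498460330112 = 117.39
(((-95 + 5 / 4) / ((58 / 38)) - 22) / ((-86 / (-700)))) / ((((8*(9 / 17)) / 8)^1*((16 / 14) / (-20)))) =1007617625 / 44892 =22445.37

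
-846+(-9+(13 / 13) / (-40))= -34201 / 40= -855.02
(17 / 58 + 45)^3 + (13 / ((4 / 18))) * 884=28219287851 / 195112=144631.23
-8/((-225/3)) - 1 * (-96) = 7208/75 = 96.11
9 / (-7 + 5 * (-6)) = -9 / 37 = -0.24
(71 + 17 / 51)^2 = 45796 / 9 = 5088.44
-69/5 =-13.80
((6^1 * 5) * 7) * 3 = 630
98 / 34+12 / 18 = 181 / 51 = 3.55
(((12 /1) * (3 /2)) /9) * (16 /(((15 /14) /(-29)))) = -12992 /15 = -866.13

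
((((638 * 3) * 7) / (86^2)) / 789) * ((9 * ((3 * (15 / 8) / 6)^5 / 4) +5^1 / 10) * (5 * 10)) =498602494775 / 2039635509248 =0.24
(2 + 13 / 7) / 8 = 27 / 56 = 0.48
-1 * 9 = -9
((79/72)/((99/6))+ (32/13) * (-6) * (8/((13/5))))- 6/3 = -9512033/200772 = -47.38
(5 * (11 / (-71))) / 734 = -55 / 52114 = -0.00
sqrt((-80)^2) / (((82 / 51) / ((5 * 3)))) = 746.34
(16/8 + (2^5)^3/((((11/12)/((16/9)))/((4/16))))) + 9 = 524651/33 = 15898.52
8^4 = 4096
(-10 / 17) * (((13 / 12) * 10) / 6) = -325 / 306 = -1.06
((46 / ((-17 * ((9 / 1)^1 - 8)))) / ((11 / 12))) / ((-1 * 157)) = 0.02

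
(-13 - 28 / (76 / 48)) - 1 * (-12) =-355 / 19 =-18.68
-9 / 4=-2.25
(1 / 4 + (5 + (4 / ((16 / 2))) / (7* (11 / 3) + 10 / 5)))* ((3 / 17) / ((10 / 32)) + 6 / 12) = 316569 / 56440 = 5.61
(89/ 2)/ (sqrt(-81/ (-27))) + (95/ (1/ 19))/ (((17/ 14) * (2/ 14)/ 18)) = 187320.99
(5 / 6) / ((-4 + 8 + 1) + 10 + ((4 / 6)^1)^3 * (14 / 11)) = 0.05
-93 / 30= -31 / 10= -3.10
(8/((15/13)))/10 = 52/75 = 0.69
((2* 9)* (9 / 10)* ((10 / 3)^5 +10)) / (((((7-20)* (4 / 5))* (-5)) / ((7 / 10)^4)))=24593443 / 780000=31.53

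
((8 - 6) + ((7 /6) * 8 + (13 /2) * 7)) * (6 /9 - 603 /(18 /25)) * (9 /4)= -1712161 /16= -107010.06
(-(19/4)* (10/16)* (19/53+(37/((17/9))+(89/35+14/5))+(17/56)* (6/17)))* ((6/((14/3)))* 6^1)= -581.63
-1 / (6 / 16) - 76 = -236 / 3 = -78.67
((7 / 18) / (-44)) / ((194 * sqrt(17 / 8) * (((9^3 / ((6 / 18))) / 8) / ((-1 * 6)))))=14 * sqrt(34) / 119009979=0.00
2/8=1/4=0.25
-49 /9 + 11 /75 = -1192 /225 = -5.30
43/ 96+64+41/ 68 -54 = 18035/ 1632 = 11.05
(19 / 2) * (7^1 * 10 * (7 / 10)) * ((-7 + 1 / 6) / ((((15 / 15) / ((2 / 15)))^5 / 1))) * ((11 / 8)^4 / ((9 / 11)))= -0.59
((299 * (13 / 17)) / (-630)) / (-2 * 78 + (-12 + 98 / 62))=120497 / 55252890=0.00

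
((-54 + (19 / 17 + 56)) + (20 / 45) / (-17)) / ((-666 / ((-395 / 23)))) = 186835 / 2343654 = 0.08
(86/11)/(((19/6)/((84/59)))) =43344/12331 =3.52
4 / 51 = 0.08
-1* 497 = -497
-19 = -19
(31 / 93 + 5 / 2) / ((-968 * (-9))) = 17 / 52272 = 0.00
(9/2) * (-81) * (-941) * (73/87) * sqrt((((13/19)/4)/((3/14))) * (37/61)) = 5564133 * sqrt(23414118)/134444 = 200260.35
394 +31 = 425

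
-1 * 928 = -928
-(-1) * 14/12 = 7/6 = 1.17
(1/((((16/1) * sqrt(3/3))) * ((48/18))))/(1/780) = 585/32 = 18.28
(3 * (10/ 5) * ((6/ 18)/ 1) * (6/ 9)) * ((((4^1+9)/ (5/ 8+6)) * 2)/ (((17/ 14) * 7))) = 1664/ 2703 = 0.62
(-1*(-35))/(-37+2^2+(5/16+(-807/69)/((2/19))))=-0.24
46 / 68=23 / 34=0.68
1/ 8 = 0.12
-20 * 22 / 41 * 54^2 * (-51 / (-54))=-1211760 / 41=-29555.12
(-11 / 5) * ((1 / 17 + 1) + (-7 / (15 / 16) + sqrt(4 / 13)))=17974 / 1275 - 22 * sqrt(13) / 65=12.88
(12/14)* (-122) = -732/7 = -104.57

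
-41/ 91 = -0.45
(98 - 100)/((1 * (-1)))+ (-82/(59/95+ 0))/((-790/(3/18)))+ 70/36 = 166634/41949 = 3.97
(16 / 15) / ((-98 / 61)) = -488 / 735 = -0.66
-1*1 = -1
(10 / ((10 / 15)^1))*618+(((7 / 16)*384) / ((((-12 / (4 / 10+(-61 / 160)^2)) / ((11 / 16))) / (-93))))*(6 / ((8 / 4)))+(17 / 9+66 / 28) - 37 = 138077865469 / 12902400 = 10701.72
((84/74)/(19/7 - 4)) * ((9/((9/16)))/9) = -1568/999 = -1.57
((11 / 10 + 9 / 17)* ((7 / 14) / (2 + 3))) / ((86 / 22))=3047 / 73100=0.04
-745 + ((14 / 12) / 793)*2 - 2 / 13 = -1772714 / 2379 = -745.15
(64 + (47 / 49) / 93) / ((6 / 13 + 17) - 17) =3792035 / 27342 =138.69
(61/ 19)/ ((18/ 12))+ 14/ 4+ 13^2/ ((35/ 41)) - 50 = 612911/ 3990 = 153.61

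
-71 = -71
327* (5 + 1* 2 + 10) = 5559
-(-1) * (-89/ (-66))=1.35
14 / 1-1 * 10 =4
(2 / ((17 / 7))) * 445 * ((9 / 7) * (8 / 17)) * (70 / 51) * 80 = 119616000 / 4913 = 24346.83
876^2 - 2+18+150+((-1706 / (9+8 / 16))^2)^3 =1577807967912631153286 / 47045881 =33537643134212.56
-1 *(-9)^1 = 9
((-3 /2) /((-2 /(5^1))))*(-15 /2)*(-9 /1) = 2025 /8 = 253.12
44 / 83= 0.53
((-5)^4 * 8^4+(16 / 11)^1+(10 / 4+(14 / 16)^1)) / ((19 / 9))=1212633.87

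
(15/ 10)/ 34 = 3/ 68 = 0.04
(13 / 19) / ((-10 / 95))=-13 / 2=-6.50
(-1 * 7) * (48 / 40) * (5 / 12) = -7 / 2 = -3.50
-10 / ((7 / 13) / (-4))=520 / 7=74.29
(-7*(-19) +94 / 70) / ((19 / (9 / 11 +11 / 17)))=1288348 / 124355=10.36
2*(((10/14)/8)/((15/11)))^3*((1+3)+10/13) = 0.00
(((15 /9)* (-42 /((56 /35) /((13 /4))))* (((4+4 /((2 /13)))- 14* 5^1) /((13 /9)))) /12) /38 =2625 /304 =8.63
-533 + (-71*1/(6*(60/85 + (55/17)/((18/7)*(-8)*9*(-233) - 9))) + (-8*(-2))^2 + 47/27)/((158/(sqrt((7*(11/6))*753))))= -533 + 9429745979*sqrt(38654)/12365410536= -383.07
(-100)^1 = -100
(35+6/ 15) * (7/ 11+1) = 3186/ 55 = 57.93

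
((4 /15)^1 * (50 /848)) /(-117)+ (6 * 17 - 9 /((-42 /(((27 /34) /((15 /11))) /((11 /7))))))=645653471 /6325020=102.08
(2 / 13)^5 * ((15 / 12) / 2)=20 / 371293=0.00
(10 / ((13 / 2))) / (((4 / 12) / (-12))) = -720 / 13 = -55.38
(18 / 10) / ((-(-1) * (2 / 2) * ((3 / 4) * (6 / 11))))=22 / 5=4.40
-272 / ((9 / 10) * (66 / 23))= -31280 / 297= -105.32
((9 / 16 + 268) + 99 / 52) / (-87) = -3.11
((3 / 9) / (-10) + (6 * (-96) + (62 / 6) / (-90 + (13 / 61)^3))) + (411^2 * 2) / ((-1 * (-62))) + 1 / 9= 277707985114001 / 56988799470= 4873.03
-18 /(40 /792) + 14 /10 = -355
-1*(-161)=161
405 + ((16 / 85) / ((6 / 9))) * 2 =34473 / 85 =405.56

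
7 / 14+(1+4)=5.50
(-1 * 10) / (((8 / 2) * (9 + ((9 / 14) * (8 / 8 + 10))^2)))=-98 / 2313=-0.04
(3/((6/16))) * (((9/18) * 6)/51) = 8/17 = 0.47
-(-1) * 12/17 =12/17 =0.71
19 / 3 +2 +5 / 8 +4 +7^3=8543 / 24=355.96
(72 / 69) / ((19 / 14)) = 336 / 437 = 0.77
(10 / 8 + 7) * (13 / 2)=429 / 8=53.62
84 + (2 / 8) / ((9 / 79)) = 3103 / 36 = 86.19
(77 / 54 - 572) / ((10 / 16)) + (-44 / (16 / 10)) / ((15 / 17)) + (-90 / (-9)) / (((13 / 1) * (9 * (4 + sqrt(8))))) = -3313589 / 3510 - 5 * sqrt(2) / 234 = -944.07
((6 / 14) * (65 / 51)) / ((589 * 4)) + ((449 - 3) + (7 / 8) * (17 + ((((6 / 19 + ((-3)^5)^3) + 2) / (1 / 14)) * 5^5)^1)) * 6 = -462006794920133567 / 140182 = -3295764041889.36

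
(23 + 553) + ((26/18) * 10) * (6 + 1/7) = 41878/63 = 664.73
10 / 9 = 1.11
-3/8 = -0.38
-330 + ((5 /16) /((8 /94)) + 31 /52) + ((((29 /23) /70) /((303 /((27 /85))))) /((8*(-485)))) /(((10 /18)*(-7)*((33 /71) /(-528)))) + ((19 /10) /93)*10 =-2954882046807796279 /9077206964280000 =-325.53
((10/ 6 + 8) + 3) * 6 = 76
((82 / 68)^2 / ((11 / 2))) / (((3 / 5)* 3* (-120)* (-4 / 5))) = 0.00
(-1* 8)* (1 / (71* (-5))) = 8 / 355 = 0.02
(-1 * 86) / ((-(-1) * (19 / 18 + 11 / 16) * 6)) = -8.22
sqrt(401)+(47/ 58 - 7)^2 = sqrt(401)+128881/ 3364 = 58.34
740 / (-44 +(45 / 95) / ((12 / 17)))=-1520 / 89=-17.08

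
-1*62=-62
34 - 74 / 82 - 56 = -22.90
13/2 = 6.50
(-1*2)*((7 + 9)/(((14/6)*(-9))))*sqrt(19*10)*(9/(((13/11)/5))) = 5280*sqrt(190)/91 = 799.78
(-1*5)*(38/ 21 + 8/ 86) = -8590/ 903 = -9.51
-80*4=-320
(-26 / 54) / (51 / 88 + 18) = -1144 / 44145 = -0.03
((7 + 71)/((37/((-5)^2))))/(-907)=-1950/33559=-0.06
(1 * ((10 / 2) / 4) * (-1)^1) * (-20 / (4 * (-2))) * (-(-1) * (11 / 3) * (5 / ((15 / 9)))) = -275 / 8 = -34.38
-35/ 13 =-2.69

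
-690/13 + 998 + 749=22021/13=1693.92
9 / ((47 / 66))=594 / 47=12.64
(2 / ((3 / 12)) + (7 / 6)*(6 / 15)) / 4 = 2.12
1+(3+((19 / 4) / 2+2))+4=12.38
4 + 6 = 10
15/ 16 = 0.94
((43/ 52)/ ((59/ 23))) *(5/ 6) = 4945/ 18408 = 0.27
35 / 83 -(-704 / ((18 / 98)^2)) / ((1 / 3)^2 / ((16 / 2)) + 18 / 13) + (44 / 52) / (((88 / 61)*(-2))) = 39414189313 / 2641392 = 14921.75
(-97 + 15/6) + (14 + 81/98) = -3904/49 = -79.67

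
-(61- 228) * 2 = 334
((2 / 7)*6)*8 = 96 / 7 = 13.71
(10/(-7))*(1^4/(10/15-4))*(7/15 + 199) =2992/35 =85.49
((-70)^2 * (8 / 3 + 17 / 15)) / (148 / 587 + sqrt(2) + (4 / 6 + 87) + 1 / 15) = 63506667579600 / 300011813447- 721785912750 * sqrt(2) / 300011813447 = 208.28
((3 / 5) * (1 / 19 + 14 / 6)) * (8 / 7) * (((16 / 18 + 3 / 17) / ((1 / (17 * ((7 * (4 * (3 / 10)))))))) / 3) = 82.97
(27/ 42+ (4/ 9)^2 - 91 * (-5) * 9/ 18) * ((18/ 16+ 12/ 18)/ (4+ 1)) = 5567167/ 68040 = 81.82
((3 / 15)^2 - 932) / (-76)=23299 / 1900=12.26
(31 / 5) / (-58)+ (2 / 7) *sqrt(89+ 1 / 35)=-31 / 290+ 4 *sqrt(27265) / 245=2.59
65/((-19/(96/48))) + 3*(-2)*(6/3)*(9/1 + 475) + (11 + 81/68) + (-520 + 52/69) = -563584501/89148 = -6321.90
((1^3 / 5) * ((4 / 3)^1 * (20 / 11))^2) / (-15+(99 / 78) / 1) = -33280 / 388773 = -0.09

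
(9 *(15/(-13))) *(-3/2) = 405/26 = 15.58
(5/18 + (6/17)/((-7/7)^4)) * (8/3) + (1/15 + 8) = 22373/2295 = 9.75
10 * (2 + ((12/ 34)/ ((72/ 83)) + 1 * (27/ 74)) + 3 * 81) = 9275425/ 3774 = 2457.72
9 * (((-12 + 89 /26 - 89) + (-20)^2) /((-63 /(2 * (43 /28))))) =-338109 /2548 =-132.70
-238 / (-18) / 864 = 119 / 7776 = 0.02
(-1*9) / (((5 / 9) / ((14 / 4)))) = -567 / 10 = -56.70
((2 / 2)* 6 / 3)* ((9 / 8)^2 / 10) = 81 / 320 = 0.25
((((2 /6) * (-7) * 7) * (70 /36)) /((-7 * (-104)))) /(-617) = 245 /3465072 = 0.00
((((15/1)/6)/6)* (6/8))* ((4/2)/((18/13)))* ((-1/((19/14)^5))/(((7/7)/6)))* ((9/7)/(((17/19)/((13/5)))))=-4869228/2215457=-2.20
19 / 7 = 2.71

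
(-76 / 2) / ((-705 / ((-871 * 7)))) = -231686 / 705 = -328.63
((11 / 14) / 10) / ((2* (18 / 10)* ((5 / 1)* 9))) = 11 / 22680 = 0.00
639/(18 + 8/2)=639/22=29.05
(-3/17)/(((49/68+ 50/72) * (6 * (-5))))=9/2165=0.00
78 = 78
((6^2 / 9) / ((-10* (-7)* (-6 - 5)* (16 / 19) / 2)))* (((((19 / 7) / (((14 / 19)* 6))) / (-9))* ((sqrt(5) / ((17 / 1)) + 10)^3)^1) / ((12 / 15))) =594709595* sqrt(5) / 32031502272 + 991639925 / 942103008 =1.09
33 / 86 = 0.38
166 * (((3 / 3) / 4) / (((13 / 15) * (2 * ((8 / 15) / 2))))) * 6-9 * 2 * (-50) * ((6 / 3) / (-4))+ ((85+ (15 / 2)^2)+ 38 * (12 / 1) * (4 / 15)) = 182807 / 520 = 351.55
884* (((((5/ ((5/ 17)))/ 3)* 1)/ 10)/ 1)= 500.93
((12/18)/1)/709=2/2127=0.00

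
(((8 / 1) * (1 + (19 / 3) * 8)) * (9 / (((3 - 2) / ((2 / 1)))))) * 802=5966880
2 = 2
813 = 813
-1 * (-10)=10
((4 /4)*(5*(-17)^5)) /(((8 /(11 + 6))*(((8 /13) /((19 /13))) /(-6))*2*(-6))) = -2293069055 /128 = -17914601.99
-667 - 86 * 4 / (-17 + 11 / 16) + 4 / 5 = -841871 / 1305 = -645.11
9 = 9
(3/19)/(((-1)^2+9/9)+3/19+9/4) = 12/335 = 0.04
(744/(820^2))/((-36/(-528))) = 682/42025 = 0.02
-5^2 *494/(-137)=12350/137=90.15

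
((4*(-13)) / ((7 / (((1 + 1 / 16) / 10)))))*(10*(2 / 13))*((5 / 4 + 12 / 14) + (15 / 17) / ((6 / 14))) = -1983 / 392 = -5.06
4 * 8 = 32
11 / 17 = 0.65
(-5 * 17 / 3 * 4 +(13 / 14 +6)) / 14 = -4469 / 588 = -7.60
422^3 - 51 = 75151397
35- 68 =-33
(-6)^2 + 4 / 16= 145 / 4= 36.25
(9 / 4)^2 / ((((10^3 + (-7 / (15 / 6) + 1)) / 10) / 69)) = 6075 / 1736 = 3.50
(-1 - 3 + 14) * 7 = 70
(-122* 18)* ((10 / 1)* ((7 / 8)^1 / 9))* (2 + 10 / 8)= -27755 / 4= -6938.75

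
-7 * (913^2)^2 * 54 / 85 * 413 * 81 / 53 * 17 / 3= -2928793323070280358 / 265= -11052050275736907.01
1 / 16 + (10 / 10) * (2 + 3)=81 / 16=5.06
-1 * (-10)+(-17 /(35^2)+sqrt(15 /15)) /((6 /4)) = 39166 /3675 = 10.66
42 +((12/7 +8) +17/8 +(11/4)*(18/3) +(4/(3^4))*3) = 106577/1512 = 70.49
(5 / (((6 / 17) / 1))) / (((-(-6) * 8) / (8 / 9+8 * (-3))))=-1105 / 162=-6.82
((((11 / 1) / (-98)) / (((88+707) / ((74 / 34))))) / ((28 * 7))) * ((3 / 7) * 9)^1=-3663 / 605724280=-0.00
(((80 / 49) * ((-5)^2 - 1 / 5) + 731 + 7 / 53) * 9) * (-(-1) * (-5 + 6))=18035118 / 2597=6944.60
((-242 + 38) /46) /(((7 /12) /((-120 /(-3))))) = -48960 /161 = -304.10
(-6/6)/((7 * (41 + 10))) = -1/357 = -0.00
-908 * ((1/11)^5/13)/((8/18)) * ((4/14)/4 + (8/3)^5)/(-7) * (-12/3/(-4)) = 104191865/5539832298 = 0.02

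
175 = 175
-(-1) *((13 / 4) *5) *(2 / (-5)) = -13 / 2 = -6.50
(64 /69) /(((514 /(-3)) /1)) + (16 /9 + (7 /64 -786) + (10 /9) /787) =-2101062450037 /2679527232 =-784.12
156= 156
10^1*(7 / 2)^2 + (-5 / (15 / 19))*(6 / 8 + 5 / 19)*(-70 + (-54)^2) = -54418 / 3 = -18139.33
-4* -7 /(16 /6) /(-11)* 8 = -84 /11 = -7.64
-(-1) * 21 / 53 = 21 / 53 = 0.40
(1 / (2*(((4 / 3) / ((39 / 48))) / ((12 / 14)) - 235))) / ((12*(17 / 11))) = -429 / 3708856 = -0.00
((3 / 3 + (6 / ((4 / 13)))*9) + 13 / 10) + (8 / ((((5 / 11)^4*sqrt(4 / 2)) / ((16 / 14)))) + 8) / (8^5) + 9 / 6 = 14641*sqrt(2) / 4480000 + 3672069 / 20480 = 179.30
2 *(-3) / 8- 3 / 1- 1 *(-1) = -11 / 4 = -2.75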